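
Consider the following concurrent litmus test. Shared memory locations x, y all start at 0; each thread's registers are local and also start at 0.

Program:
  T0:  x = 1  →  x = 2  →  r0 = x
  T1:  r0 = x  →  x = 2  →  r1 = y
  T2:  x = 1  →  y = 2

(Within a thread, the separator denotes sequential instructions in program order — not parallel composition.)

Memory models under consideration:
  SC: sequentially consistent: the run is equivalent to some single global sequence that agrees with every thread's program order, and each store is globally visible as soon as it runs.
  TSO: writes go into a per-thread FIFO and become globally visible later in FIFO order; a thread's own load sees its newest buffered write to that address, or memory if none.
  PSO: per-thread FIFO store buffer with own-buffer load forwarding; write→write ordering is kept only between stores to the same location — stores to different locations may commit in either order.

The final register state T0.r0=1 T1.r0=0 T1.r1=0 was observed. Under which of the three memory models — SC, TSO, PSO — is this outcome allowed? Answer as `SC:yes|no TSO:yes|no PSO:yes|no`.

SC:yes TSO:yes PSO:yes

outcome vector order: (T0.r0,T1.r0,T1.r1)
[SC] allowed = {(1,0,0) (1,0,2) (1,1,0) (1,1,2) (1,2,0) (1,2,2) (2,0,0) (2,0,2) (2,1,0) (2,1,2) (2,2,0) (2,2,2)}
[TSO] allowed = {(1,0,0) (1,0,2) (1,1,0) (1,1,2) (1,2,0) (1,2,2) (2,0,0) (2,0,2) (2,1,0) (2,1,2) (2,2,0) (2,2,2)}
[PSO] allowed = {(1,0,0) (1,0,2) (1,1,0) (1,1,2) (1,2,0) (1,2,2) (2,0,0) (2,0,2) (2,1,0) (2,1,2) (2,2,0) (2,2,2)}
target (1,0,0) ∈ {SC,TSO,PSO}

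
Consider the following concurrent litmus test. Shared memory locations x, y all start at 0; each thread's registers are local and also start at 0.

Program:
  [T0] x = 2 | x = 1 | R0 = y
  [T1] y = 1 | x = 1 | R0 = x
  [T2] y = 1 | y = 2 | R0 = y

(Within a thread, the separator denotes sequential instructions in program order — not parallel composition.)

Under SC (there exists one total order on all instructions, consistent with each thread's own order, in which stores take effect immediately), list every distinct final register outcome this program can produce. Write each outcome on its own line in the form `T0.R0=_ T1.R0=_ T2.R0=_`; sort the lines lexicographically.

T0.R0=0 T1.R0=1 T2.R0=1
T0.R0=0 T1.R0=1 T2.R0=2
T0.R0=1 T1.R0=1 T2.R0=1
T0.R0=1 T1.R0=1 T2.R0=2
T0.R0=1 T1.R0=2 T2.R0=1
T0.R0=1 T1.R0=2 T2.R0=2
T0.R0=2 T1.R0=1 T2.R0=1
T0.R0=2 T1.R0=1 T2.R0=2
T0.R0=2 T1.R0=2 T2.R0=2

outcome vector order: (T0.R0,T1.R0,T2.R0)
|SC outcomes| = 9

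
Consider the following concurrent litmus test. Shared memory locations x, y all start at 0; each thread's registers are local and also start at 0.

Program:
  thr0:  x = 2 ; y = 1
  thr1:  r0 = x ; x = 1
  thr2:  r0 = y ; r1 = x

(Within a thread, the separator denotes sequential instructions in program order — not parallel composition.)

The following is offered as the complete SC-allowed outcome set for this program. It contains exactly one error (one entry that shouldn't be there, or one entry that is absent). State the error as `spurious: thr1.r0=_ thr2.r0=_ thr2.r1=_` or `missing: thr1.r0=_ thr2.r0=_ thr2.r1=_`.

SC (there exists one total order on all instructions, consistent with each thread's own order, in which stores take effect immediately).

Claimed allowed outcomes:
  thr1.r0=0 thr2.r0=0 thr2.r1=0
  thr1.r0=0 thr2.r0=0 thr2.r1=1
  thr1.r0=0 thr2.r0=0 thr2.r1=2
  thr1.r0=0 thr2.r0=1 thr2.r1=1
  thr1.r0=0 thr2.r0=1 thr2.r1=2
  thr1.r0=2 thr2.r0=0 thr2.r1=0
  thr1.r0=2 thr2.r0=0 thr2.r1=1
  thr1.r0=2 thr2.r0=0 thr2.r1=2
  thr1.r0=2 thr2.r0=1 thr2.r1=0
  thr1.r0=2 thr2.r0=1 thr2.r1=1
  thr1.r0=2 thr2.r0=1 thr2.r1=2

outcome vector order: (thr1.r0,thr2.r0,thr2.r1)
[SC] allowed = {<0 0 0>; <0 0 1>; <0 0 2>; <0 1 1>; <0 1 2>; <2 0 0>; <2 0 1>; <2 0 2>; <2 1 1>; <2 1 2>}
claimed∖SC = {<2 1 0>}

spurious: thr1.r0=2 thr2.r0=1 thr2.r1=0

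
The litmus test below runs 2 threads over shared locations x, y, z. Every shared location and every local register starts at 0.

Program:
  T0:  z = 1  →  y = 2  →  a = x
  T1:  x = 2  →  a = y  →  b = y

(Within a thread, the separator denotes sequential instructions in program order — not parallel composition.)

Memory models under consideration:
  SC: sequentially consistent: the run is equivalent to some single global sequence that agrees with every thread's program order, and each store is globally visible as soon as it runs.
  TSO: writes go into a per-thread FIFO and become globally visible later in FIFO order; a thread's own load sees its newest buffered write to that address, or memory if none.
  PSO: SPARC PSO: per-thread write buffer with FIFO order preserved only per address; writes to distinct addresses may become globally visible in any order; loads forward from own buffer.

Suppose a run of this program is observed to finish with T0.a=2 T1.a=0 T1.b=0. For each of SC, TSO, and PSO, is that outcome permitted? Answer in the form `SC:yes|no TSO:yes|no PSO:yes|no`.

outcome vector order: (T0.a,T1.a,T1.b)
SC: 4 outcomes — {(0,2,2) (2,0,0) (2,0,2) (2,2,2)}
TSO: 6 outcomes — {(0,0,0) (0,0,2) (0,2,2) (2,0,0) (2,0,2) (2,2,2)}
PSO: 6 outcomes — {(0,0,0) (0,0,2) (0,2,2) (2,0,0) (2,0,2) (2,2,2)}
target (2,0,0) ∈ {SC,TSO,PSO}

SC:yes TSO:yes PSO:yes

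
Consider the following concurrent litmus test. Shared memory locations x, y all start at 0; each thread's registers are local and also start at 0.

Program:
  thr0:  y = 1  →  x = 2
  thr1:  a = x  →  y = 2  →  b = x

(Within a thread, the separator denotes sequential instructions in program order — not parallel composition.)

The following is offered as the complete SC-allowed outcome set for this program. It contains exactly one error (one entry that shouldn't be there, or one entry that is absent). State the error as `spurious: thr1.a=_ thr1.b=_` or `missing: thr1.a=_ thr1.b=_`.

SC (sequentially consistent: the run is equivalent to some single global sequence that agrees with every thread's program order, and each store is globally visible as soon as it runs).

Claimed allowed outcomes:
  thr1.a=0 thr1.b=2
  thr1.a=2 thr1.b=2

missing: thr1.a=0 thr1.b=0

outcome vector order: (thr1.a,thr1.b)
[SC] allowed = {0/0; 0/2; 2/2}
SC∖claimed = {0/0}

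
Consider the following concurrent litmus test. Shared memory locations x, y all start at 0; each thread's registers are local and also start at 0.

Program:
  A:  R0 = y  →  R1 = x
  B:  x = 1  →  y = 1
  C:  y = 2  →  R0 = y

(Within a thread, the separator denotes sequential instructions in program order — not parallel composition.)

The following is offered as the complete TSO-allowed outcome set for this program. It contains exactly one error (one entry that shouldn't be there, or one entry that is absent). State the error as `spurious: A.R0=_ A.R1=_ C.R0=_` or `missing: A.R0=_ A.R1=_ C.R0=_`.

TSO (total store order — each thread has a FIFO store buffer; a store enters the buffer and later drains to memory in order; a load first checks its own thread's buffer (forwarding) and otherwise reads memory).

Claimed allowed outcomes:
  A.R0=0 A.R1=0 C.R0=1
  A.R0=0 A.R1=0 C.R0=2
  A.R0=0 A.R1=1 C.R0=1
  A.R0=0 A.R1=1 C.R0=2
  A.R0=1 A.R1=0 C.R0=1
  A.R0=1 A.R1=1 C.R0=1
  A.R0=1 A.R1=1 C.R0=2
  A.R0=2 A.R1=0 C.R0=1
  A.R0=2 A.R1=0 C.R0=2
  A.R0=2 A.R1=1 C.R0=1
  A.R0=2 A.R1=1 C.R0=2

spurious: A.R0=1 A.R1=0 C.R0=1

outcome vector order: (A.R0,A.R1,C.R0)
[TSO] allowed = {0/0/1, 0/0/2, 0/1/1, 0/1/2, 1/1/1, 1/1/2, 2/0/1, 2/0/2, 2/1/1, 2/1/2}
claimed∖TSO = {1/0/1}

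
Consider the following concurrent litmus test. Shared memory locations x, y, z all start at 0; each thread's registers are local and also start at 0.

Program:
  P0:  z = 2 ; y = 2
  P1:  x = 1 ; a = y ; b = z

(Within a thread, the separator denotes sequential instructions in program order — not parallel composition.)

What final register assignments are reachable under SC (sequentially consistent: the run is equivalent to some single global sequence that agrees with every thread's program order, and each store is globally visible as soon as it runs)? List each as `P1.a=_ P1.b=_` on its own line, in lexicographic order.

P1.a=0 P1.b=0
P1.a=0 P1.b=2
P1.a=2 P1.b=2

outcome vector order: (P1.a,P1.b)
|SC outcomes| = 3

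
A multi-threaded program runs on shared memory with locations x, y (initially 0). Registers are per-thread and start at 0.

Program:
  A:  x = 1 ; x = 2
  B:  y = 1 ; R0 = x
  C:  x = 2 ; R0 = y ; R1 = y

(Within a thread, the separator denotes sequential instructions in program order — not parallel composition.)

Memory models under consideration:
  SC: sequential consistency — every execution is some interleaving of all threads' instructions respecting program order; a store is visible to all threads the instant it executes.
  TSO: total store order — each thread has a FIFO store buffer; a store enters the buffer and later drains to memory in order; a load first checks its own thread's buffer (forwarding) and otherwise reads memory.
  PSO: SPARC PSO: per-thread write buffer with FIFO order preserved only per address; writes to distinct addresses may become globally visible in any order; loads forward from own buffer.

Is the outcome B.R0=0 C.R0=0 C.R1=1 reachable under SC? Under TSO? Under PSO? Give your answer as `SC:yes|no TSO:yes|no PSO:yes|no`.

SC:no TSO:yes PSO:yes

outcome vector order: (B.R0,C.R0,C.R1)
under SC → 0/1/1 1/0/0 1/0/1 1/1/1 2/0/0 2/0/1 2/1/1
under TSO → 0/0/0 0/0/1 0/1/1 1/0/0 1/0/1 1/1/1 2/0/0 2/0/1 2/1/1
under PSO → 0/0/0 0/0/1 0/1/1 1/0/0 1/0/1 1/1/1 2/0/0 2/0/1 2/1/1
target 0/0/1 ∈ {TSO,PSO}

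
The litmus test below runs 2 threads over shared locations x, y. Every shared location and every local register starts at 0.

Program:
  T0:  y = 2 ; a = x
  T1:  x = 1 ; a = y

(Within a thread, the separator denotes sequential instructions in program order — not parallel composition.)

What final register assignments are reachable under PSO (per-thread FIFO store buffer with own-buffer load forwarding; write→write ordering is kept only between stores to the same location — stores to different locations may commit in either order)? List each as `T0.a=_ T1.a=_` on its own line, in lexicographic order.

T0.a=0 T1.a=0
T0.a=0 T1.a=2
T0.a=1 T1.a=0
T0.a=1 T1.a=2

outcome vector order: (T0.a,T1.a)
|PSO outcomes| = 4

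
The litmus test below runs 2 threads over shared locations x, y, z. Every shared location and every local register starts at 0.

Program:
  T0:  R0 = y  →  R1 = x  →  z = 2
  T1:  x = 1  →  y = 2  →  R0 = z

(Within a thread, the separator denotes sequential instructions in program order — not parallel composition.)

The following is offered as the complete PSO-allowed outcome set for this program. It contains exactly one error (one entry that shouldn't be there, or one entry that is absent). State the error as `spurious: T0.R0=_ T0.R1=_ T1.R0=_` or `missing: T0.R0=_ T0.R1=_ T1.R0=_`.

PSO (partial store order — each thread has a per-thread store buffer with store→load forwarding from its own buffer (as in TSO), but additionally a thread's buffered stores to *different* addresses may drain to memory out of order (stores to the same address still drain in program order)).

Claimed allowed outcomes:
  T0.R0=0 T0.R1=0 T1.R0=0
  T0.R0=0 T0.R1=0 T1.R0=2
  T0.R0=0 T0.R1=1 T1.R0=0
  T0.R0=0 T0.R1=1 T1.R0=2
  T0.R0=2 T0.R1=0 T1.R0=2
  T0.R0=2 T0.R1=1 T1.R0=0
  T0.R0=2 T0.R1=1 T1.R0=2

outcome vector order: (T0.R0,T0.R1,T1.R0)
under PSO → <0 0 0>; <0 0 2>; <0 1 0>; <0 1 2>; <2 0 0>; <2 0 2>; <2 1 0>; <2 1 2>
PSO∖claimed = {<2 0 0>}

missing: T0.R0=2 T0.R1=0 T1.R0=0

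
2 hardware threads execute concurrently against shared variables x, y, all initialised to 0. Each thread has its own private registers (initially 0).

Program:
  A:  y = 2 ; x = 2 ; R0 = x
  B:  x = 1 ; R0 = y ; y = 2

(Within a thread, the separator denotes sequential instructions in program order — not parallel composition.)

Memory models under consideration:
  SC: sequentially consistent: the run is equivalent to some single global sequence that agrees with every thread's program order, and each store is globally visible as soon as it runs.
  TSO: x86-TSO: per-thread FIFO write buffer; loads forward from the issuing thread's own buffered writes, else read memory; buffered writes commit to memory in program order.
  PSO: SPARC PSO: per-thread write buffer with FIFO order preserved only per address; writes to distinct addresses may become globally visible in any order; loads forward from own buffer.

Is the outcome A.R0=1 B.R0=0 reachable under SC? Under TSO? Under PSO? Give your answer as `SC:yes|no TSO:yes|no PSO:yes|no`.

outcome vector order: (A.R0,B.R0)
under SC → 1/2; 2/0; 2/2
under TSO → 1/0; 1/2; 2/0; 2/2
under PSO → 1/0; 1/2; 2/0; 2/2
target 1/0 ∈ {TSO,PSO}

SC:no TSO:yes PSO:yes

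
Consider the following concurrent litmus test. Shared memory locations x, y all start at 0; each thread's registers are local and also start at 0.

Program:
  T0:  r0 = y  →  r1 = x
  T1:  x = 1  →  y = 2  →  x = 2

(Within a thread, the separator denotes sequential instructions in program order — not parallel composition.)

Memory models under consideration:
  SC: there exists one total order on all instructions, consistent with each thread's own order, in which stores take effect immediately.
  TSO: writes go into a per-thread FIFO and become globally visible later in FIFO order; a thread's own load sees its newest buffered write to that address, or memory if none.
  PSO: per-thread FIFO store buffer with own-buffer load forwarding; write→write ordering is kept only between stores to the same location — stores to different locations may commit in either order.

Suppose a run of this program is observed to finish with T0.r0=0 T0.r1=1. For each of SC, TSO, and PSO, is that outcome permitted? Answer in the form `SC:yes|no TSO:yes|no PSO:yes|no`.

outcome vector order: (T0.r0,T0.r1)
[SC] allowed = {(0,0); (0,1); (0,2); (2,1); (2,2)}
[TSO] allowed = {(0,0); (0,1); (0,2); (2,1); (2,2)}
[PSO] allowed = {(0,0); (0,1); (0,2); (2,0); (2,1); (2,2)}
target (0,1) ∈ {SC,TSO,PSO}

SC:yes TSO:yes PSO:yes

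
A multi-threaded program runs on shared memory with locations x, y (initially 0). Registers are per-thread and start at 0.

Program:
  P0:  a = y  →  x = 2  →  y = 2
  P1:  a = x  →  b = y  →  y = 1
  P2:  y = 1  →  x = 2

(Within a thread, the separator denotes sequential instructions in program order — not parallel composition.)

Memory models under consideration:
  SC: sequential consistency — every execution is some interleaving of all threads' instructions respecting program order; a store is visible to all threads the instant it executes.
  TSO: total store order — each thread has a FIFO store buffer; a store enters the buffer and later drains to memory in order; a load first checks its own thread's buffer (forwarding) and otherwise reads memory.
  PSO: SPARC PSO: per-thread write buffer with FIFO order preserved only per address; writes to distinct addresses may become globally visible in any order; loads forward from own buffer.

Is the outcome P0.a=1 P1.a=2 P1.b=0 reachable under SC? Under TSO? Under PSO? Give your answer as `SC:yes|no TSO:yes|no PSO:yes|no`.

outcome vector order: (P0.a,P1.a,P1.b)
SC (11): 0/0/0; 0/0/1; 0/0/2; 0/2/0; 0/2/1; 0/2/2; 1/0/0; 1/0/1; 1/0/2; 1/2/1; 1/2/2
TSO (11): 0/0/0; 0/0/1; 0/0/2; 0/2/0; 0/2/1; 0/2/2; 1/0/0; 1/0/1; 1/0/2; 1/2/1; 1/2/2
PSO (12): 0/0/0; 0/0/1; 0/0/2; 0/2/0; 0/2/1; 0/2/2; 1/0/0; 1/0/1; 1/0/2; 1/2/0; 1/2/1; 1/2/2
target 1/2/0 ∈ {PSO}

SC:no TSO:no PSO:yes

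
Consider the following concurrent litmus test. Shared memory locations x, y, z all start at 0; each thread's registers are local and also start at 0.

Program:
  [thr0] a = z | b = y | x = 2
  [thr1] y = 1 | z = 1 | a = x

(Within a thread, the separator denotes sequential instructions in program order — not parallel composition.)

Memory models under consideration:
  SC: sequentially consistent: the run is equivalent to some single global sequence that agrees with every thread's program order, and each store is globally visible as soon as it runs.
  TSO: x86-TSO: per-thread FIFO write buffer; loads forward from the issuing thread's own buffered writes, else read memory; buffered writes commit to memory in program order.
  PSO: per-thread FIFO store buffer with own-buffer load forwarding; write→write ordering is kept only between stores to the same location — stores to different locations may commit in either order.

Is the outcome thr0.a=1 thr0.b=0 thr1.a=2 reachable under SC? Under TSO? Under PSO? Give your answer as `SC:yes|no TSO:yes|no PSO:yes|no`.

SC:no TSO:no PSO:yes

outcome vector order: (thr0.a,thr0.b,thr1.a)
SC: 6 outcomes — {(0,0,0) (0,0,2) (0,1,0) (0,1,2) (1,1,0) (1,1,2)}
TSO: 6 outcomes — {(0,0,0) (0,0,2) (0,1,0) (0,1,2) (1,1,0) (1,1,2)}
PSO: 8 outcomes — {(0,0,0) (0,0,2) (0,1,0) (0,1,2) (1,0,0) (1,0,2) (1,1,0) (1,1,2)}
target (1,0,2) ∈ {PSO}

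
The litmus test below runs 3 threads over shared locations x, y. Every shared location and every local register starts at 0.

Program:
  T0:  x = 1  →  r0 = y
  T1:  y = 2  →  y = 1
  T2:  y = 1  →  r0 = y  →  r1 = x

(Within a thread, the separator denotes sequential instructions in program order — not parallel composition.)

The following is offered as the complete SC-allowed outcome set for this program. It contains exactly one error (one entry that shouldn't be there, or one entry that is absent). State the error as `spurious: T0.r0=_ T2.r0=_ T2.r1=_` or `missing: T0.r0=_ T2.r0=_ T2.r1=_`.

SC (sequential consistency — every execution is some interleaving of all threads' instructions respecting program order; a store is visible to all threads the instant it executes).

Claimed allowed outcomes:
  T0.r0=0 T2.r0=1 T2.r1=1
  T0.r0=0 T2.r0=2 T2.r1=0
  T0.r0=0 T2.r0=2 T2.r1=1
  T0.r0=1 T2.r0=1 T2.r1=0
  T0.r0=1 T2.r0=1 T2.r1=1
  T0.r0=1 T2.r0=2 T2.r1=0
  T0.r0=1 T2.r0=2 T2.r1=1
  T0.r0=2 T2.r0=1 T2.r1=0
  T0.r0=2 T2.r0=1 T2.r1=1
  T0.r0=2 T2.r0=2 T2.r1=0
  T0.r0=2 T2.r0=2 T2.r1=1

spurious: T0.r0=0 T2.r0=2 T2.r1=0

outcome vector order: (T0.r0,T2.r0,T2.r1)
under SC → <0 1 1> <0 2 1> <1 1 0> <1 1 1> <1 2 0> <1 2 1> <2 1 0> <2 1 1> <2 2 0> <2 2 1>
claimed∖SC = {<0 2 0>}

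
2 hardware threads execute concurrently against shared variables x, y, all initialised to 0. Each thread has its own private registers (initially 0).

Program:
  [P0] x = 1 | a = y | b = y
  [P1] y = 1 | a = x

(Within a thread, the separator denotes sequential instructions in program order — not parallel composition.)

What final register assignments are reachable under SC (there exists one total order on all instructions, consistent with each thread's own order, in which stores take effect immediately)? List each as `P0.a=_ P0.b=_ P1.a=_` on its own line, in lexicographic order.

P0.a=0 P0.b=0 P1.a=1
P0.a=0 P0.b=1 P1.a=1
P0.a=1 P0.b=1 P1.a=0
P0.a=1 P0.b=1 P1.a=1

outcome vector order: (P0.a,P0.b,P1.a)
|SC outcomes| = 4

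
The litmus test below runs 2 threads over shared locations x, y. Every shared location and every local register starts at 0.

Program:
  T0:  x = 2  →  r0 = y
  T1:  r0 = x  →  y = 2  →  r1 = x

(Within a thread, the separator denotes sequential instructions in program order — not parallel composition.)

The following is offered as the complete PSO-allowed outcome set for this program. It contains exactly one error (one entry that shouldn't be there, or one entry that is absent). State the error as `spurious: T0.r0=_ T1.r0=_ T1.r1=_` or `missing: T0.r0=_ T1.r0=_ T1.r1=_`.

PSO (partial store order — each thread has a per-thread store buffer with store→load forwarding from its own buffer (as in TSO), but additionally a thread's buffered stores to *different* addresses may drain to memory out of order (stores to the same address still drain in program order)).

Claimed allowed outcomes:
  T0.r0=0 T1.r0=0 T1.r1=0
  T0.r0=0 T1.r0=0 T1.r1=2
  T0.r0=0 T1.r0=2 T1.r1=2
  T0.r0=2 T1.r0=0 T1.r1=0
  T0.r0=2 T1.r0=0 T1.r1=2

outcome vector order: (T0.r0,T1.r0,T1.r1)
PSO: 6 outcomes — {(0,0,0); (0,0,2); (0,2,2); (2,0,0); (2,0,2); (2,2,2)}
PSO∖claimed = {(2,2,2)}

missing: T0.r0=2 T1.r0=2 T1.r1=2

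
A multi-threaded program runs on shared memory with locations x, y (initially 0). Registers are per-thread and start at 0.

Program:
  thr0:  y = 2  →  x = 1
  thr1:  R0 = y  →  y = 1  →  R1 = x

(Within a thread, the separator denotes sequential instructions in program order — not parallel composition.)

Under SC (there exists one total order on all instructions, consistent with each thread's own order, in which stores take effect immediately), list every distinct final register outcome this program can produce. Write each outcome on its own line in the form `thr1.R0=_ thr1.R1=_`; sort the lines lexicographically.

outcome vector order: (thr1.R0,thr1.R1)
|SC outcomes| = 4

thr1.R0=0 thr1.R1=0
thr1.R0=0 thr1.R1=1
thr1.R0=2 thr1.R1=0
thr1.R0=2 thr1.R1=1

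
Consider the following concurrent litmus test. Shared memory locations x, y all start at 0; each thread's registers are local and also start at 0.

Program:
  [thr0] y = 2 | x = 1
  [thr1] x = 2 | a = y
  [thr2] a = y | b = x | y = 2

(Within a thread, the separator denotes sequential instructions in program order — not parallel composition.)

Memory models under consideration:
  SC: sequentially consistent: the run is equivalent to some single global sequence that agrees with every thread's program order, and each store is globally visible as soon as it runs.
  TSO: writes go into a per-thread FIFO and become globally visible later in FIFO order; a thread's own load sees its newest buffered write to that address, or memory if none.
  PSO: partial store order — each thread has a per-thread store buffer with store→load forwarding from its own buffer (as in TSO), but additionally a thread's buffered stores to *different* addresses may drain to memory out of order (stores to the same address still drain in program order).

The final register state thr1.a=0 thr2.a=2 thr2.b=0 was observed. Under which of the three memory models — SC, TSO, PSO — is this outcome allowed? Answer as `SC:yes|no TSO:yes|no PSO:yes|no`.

outcome vector order: (thr1.a,thr2.a,thr2.b)
SC (11): (0,0,0); (0,0,1); (0,0,2); (0,2,1); (0,2,2); (2,0,0); (2,0,1); (2,0,2); (2,2,0); (2,2,1); (2,2,2)
TSO (12): (0,0,0); (0,0,1); (0,0,2); (0,2,0); (0,2,1); (0,2,2); (2,0,0); (2,0,1); (2,0,2); (2,2,0); (2,2,1); (2,2,2)
PSO (12): (0,0,0); (0,0,1); (0,0,2); (0,2,0); (0,2,1); (0,2,2); (2,0,0); (2,0,1); (2,0,2); (2,2,0); (2,2,1); (2,2,2)
target (0,2,0) ∈ {TSO,PSO}

SC:no TSO:yes PSO:yes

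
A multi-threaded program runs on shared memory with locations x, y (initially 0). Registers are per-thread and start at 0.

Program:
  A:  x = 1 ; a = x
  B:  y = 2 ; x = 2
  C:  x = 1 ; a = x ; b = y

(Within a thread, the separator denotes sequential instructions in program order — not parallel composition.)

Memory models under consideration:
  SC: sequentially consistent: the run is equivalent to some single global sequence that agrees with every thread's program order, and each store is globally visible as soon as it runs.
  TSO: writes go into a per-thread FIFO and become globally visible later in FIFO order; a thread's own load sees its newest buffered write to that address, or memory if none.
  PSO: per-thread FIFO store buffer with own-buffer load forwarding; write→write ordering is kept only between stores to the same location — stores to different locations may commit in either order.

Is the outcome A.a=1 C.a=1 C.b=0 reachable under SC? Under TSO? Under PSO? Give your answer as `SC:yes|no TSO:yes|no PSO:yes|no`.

outcome vector order: (A.a,C.a,C.b)
[SC] allowed = {(1,1,0), (1,1,2), (1,2,2), (2,1,0), (2,1,2), (2,2,2)}
[TSO] allowed = {(1,1,0), (1,1,2), (1,2,2), (2,1,0), (2,1,2), (2,2,2)}
[PSO] allowed = {(1,1,0), (1,1,2), (1,2,0), (1,2,2), (2,1,0), (2,1,2), (2,2,0), (2,2,2)}
target (1,1,0) ∈ {SC,TSO,PSO}

SC:yes TSO:yes PSO:yes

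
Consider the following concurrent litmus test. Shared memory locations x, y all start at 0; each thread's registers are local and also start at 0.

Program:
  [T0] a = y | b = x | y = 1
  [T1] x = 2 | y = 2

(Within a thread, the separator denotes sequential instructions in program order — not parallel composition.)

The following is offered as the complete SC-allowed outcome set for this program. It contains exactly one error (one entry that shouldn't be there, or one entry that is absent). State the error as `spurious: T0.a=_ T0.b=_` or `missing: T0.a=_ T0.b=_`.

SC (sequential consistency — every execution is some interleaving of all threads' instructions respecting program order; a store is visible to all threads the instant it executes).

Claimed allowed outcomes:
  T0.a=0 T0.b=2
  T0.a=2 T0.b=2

outcome vector order: (T0.a,T0.b)
under SC → 00; 02; 22
SC∖claimed = {00}

missing: T0.a=0 T0.b=0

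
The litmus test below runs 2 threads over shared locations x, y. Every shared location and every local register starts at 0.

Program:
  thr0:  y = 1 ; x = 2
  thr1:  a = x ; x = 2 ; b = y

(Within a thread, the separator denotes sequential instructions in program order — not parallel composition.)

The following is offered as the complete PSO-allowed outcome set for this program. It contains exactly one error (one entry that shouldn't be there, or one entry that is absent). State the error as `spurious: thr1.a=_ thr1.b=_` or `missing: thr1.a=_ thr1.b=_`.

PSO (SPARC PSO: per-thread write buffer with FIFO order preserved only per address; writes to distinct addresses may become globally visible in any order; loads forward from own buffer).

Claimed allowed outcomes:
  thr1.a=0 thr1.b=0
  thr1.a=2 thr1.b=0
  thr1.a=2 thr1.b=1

outcome vector order: (thr1.a,thr1.b)
[PSO] allowed = {0/0, 0/1, 2/0, 2/1}
PSO∖claimed = {0/1}

missing: thr1.a=0 thr1.b=1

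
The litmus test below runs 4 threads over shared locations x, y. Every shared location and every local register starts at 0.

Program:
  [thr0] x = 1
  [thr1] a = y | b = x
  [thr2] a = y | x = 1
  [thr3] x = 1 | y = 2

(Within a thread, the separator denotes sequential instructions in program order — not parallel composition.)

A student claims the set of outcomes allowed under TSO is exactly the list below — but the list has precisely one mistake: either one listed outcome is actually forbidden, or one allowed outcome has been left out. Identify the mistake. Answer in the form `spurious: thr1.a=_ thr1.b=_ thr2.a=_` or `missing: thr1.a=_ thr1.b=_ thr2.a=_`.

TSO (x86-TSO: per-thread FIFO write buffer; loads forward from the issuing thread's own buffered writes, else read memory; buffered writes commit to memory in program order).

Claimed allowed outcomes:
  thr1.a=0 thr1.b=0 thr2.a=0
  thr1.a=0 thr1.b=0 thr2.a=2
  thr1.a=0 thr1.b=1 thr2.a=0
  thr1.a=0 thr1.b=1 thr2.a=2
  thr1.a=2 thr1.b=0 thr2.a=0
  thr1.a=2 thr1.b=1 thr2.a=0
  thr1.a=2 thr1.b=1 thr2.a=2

outcome vector order: (thr1.a,thr1.b,thr2.a)
under TSO → 000, 002, 010, 012, 210, 212
claimed∖TSO = {200}

spurious: thr1.a=2 thr1.b=0 thr2.a=0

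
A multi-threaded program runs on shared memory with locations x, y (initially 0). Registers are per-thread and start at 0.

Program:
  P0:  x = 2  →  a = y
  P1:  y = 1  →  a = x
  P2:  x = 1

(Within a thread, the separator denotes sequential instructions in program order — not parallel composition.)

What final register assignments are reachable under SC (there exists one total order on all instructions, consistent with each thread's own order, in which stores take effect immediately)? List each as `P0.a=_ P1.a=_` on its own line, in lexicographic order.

outcome vector order: (P0.a,P1.a)
|SC outcomes| = 5

P0.a=0 P1.a=1
P0.a=0 P1.a=2
P0.a=1 P1.a=0
P0.a=1 P1.a=1
P0.a=1 P1.a=2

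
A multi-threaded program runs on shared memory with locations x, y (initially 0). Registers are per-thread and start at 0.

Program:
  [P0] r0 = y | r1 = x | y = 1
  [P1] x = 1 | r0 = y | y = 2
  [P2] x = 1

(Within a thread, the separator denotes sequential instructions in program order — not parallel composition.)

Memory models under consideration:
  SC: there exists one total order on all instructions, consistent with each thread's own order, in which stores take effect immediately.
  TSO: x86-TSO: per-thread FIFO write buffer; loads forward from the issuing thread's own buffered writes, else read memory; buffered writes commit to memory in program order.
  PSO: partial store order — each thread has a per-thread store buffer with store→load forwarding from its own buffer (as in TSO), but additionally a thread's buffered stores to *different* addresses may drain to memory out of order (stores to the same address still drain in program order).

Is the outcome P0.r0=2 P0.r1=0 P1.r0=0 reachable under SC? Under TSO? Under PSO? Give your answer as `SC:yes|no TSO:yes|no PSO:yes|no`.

SC:no TSO:no PSO:yes

outcome vector order: (P0.r0,P0.r1,P1.r0)
SC (5): (0,0,0) (0,0,1) (0,1,0) (0,1,1) (2,1,0)
TSO (5): (0,0,0) (0,0,1) (0,1,0) (0,1,1) (2,1,0)
PSO (6): (0,0,0) (0,0,1) (0,1,0) (0,1,1) (2,0,0) (2,1,0)
target (2,0,0) ∈ {PSO}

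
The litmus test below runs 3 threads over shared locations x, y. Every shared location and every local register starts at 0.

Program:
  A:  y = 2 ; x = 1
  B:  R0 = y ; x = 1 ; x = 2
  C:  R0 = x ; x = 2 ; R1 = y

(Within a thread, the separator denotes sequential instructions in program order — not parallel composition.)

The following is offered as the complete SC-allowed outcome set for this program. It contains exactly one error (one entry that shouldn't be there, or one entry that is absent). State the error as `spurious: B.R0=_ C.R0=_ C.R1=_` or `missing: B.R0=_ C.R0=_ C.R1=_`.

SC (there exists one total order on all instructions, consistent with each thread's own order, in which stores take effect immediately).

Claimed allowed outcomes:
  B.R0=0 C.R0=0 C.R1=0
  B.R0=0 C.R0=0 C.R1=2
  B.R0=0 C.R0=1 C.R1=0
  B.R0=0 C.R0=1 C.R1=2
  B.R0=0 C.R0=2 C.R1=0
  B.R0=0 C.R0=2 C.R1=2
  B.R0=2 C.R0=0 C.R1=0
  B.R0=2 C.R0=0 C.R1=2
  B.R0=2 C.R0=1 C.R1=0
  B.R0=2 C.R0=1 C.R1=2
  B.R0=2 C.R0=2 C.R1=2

outcome vector order: (B.R0,C.R0,C.R1)
[SC] allowed = {(0,0,0); (0,0,2); (0,1,0); (0,1,2); (0,2,0); (0,2,2); (2,0,0); (2,0,2); (2,1,2); (2,2,2)}
claimed∖SC = {(2,1,0)}

spurious: B.R0=2 C.R0=1 C.R1=0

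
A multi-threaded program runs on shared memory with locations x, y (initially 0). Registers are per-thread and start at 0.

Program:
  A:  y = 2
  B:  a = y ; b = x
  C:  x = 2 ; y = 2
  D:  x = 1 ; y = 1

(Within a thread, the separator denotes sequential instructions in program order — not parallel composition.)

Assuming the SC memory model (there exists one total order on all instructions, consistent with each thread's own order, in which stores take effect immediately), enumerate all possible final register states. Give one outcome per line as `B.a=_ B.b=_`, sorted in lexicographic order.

B.a=0 B.b=0
B.a=0 B.b=1
B.a=0 B.b=2
B.a=1 B.b=1
B.a=1 B.b=2
B.a=2 B.b=0
B.a=2 B.b=1
B.a=2 B.b=2

outcome vector order: (B.a,B.b)
|SC outcomes| = 8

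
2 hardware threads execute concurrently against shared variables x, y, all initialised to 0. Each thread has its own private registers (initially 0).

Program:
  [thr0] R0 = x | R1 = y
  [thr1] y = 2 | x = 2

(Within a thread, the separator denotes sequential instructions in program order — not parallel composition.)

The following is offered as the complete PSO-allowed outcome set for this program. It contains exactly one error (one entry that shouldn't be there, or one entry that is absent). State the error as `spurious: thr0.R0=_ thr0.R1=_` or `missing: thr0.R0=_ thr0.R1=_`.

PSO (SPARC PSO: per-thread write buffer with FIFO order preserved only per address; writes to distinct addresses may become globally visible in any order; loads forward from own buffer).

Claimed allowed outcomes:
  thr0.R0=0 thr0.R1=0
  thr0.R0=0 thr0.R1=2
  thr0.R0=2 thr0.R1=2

outcome vector order: (thr0.R0,thr0.R1)
PSO (4): (0,0); (0,2); (2,0); (2,2)
PSO∖claimed = {(2,0)}

missing: thr0.R0=2 thr0.R1=0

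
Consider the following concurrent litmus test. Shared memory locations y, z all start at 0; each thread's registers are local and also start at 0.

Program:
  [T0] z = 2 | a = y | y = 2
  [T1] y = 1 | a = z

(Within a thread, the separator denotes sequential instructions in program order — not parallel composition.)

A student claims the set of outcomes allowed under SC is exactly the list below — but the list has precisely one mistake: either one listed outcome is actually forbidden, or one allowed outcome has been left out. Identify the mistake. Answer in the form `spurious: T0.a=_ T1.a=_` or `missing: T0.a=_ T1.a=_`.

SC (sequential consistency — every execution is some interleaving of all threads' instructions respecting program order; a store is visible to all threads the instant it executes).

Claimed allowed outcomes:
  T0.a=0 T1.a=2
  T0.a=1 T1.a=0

outcome vector order: (T0.a,T1.a)
SC: 3 outcomes — {(0,2); (1,0); (1,2)}
SC∖claimed = {(1,2)}

missing: T0.a=1 T1.a=2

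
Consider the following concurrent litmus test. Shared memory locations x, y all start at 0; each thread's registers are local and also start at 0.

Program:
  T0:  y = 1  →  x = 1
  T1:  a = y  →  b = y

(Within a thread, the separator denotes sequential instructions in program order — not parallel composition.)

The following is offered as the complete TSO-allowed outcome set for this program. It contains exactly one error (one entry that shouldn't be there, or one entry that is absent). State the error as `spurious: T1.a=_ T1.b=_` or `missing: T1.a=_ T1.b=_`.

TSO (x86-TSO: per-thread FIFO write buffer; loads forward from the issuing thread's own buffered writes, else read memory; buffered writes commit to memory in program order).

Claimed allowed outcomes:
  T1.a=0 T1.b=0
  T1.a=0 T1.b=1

outcome vector order: (T1.a,T1.b)
TSO (3): <0 0>, <0 1>, <1 1>
TSO∖claimed = {<1 1>}

missing: T1.a=1 T1.b=1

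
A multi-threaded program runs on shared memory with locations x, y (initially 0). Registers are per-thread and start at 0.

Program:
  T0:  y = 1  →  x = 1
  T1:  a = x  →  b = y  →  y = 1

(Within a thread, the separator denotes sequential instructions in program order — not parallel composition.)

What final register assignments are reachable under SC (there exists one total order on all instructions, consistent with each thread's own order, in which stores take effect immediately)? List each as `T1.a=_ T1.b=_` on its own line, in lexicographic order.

outcome vector order: (T1.a,T1.b)
|SC outcomes| = 3

T1.a=0 T1.b=0
T1.a=0 T1.b=1
T1.a=1 T1.b=1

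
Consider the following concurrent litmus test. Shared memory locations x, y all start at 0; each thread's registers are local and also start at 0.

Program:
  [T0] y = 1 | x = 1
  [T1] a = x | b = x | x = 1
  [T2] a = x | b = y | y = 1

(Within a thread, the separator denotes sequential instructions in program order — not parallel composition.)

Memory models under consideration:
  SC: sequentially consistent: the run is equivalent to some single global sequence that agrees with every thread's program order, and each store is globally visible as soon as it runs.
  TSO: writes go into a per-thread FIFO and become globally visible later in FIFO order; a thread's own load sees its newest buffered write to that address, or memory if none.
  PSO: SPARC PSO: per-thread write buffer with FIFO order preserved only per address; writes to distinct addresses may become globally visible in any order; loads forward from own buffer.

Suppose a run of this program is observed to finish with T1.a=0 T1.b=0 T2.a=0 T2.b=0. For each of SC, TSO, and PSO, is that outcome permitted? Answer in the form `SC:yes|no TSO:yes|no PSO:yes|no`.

outcome vector order: (T1.a,T1.b,T2.a,T2.b)
SC: 10 outcomes — {(0,0,0,0), (0,0,0,1), (0,0,1,0), (0,0,1,1), (0,1,0,0), (0,1,0,1), (0,1,1,1), (1,1,0,0), (1,1,0,1), (1,1,1,1)}
TSO: 10 outcomes — {(0,0,0,0), (0,0,0,1), (0,0,1,0), (0,0,1,1), (0,1,0,0), (0,1,0,1), (0,1,1,1), (1,1,0,0), (1,1,0,1), (1,1,1,1)}
PSO: 12 outcomes — {(0,0,0,0), (0,0,0,1), (0,0,1,0), (0,0,1,1), (0,1,0,0), (0,1,0,1), (0,1,1,0), (0,1,1,1), (1,1,0,0), (1,1,0,1), (1,1,1,0), (1,1,1,1)}
target (0,0,0,0) ∈ {SC,TSO,PSO}

SC:yes TSO:yes PSO:yes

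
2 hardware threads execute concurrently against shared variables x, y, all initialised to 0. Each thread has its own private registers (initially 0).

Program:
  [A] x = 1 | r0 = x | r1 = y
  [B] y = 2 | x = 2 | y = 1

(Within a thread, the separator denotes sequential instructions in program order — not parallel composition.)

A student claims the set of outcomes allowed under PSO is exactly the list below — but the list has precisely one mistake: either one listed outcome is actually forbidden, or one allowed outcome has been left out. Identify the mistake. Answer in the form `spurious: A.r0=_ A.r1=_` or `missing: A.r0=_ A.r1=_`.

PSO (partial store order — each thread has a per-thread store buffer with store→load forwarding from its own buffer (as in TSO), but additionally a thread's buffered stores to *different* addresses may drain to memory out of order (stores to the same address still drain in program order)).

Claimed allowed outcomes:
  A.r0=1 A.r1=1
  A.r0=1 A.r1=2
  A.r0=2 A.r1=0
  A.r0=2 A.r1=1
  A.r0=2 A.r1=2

outcome vector order: (A.r0,A.r1)
[PSO] allowed = {1/0, 1/1, 1/2, 2/0, 2/1, 2/2}
PSO∖claimed = {1/0}

missing: A.r0=1 A.r1=0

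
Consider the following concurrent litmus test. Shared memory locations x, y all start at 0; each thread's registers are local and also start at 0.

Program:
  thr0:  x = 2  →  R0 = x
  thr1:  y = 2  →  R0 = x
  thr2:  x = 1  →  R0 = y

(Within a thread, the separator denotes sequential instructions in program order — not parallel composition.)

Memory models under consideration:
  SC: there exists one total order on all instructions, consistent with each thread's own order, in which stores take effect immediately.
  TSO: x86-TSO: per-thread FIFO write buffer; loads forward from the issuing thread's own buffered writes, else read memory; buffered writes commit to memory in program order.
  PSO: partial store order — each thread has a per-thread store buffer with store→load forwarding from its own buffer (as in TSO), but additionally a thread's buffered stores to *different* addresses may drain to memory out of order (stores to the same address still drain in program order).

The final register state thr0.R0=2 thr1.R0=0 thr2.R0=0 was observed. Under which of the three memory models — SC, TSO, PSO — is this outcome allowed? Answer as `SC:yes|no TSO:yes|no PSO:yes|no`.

SC:no TSO:yes PSO:yes

outcome vector order: (thr0.R0,thr1.R0,thr2.R0)
[SC] allowed = {1/0/2, 1/1/0, 1/1/2, 1/2/2, 2/0/2, 2/1/0, 2/1/2, 2/2/0, 2/2/2}
[TSO] allowed = {1/0/0, 1/0/2, 1/1/0, 1/1/2, 1/2/0, 1/2/2, 2/0/0, 2/0/2, 2/1/0, 2/1/2, 2/2/0, 2/2/2}
[PSO] allowed = {1/0/0, 1/0/2, 1/1/0, 1/1/2, 1/2/0, 1/2/2, 2/0/0, 2/0/2, 2/1/0, 2/1/2, 2/2/0, 2/2/2}
target 2/0/0 ∈ {TSO,PSO}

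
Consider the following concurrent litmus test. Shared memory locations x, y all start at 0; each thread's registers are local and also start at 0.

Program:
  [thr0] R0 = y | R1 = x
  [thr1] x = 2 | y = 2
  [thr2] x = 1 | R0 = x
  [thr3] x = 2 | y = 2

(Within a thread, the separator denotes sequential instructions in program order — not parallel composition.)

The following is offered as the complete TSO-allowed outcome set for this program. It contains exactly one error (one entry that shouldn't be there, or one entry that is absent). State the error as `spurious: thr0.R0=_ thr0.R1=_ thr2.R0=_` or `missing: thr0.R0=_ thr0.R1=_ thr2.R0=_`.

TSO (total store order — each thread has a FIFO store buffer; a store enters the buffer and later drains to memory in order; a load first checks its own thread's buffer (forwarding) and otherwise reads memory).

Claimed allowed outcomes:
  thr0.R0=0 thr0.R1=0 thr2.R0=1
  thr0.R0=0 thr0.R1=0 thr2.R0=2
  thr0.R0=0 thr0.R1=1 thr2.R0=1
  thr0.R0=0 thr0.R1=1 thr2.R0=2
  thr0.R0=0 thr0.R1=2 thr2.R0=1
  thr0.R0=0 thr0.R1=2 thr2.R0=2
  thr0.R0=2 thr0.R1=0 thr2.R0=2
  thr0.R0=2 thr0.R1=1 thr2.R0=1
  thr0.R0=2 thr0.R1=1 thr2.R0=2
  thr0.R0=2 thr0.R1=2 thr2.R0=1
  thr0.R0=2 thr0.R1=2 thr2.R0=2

outcome vector order: (thr0.R0,thr0.R1,thr2.R0)
TSO: 10 outcomes — {(0,0,1); (0,0,2); (0,1,1); (0,1,2); (0,2,1); (0,2,2); (2,1,1); (2,1,2); (2,2,1); (2,2,2)}
claimed∖TSO = {(2,0,2)}

spurious: thr0.R0=2 thr0.R1=0 thr2.R0=2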